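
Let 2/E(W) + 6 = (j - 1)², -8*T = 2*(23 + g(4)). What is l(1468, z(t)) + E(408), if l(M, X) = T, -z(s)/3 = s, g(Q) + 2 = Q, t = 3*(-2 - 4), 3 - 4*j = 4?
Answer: -1903/284 ≈ -6.7007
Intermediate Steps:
j = -¼ (j = ¾ - ¼*4 = ¾ - 1 = -¼ ≈ -0.25000)
t = -18 (t = 3*(-6) = -18)
g(Q) = -2 + Q
z(s) = -3*s
T = -25/4 (T = -(23 + (-2 + 4))/4 = -(23 + 2)/4 = -25/4 ≈ -6.2500)
E(W) = -32/71 (E(W) = 2/(-6 + (-¼ - 1)²) = 2/(-6 + (-5/4)²) = 2/(-6 + 25/16) = 2/(-71/16) = 2*(-16/71) = -32/71)
l(M, X) = -25/4
l(1468, z(t)) + E(408) = -25/4 - 32/71 = -1903/284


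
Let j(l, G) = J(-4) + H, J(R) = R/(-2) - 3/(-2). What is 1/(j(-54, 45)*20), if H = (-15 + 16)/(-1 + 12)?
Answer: 11/790 ≈ 0.013924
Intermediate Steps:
H = 1/11 ≈ 0.090909
J(R) = 3/2 - R/2 (J(R) = R*(-½) - 3*(-½) = -R/2 + 3/2 = 3/2 - R/2)
j(l, G) = 79/22 (j(l, G) = (3/2 - ½*(-4)) + 1/11 = (3/2 + 2) + 1/11 = 7/2 + 1/11 = 79/22)
1/(j(-54, 45)*20) = 1/((79/22)*20) = 1/(790/11) = 11/790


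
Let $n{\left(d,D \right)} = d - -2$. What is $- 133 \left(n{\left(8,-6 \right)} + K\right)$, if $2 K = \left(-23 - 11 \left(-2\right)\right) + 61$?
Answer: $-5320$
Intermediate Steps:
$n{\left(d,D \right)} = 2 + d$ ($n{\left(d,D \right)} = d + 2 = 2 + d$)
$K = 30$ ($K = \frac{\left(-23 - 11 \left(-2\right)\right) + 61}{2} = \frac{\left(-23 - -22\right) + 61}{2} = \frac{\left(-23 + 22\right) + 61}{2} = \frac{-1 + 61}{2} = \frac{1}{2} \cdot 60 = 30$)
$- 133 \left(n{\left(8,-6 \right)} + K\right) = - 133 \left(\left(2 + 8\right) + 30\right) = - 133 \left(10 + 30\right) = \left(-133\right) 40 = -5320$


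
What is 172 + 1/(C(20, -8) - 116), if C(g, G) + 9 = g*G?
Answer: 49019/285 ≈ 172.00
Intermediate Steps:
C(g, G) = -9 + G*g (C(g, G) = -9 + g*G = -9 + G*g)
172 + 1/(C(20, -8) - 116) = 172 + 1/((-9 - 8*20) - 116) = 172 + 1/((-9 - 160) - 116) = 172 + 1/(-169 - 116) = 172 + 1/(-285) = 172 - 1/285 = 49019/285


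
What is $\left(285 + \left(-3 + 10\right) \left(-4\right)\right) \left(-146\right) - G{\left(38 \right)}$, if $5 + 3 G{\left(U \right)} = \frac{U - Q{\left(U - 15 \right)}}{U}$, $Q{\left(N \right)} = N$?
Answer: $- \frac{4277333}{114} \approx -37520.0$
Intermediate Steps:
$G{\left(U \right)} = - \frac{5}{3} + \frac{5}{U}$ ($G{\left(U \right)} = - \frac{5}{3} + \frac{\left(U - \left(U - 15\right)\right) \frac{1}{U}}{3} = - \frac{5}{3} + \frac{\left(U - \left(-15 + U\right)\right) \frac{1}{U}}{3} = - \frac{5}{3} + \frac{15 \frac{1}{U}}{3} = - \frac{5}{3} + \frac{5}{U}$)
$\left(285 + \left(-3 + 10\right) \left(-4\right)\right) \left(-146\right) - G{\left(38 \right)} = \left(285 + \left(-3 + 10\right) \left(-4\right)\right) \left(-146\right) - \left(- \frac{5}{3} + \frac{5}{38}\right) = \left(285 + 7 \left(-4\right)\right) \left(-146\right) - \left(- \frac{5}{3} + 5 \cdot \frac{1}{38}\right) = \left(285 - 28\right) \left(-146\right) - \left(- \frac{5}{3} + \frac{5}{38}\right) = 257 \left(-146\right) - - \frac{175}{114} = -37522 + \frac{175}{114} = - \frac{4277333}{114}$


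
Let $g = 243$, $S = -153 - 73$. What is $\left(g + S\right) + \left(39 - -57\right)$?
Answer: $113$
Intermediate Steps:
$S = -226$
$\left(g + S\right) + \left(39 - -57\right) = \left(243 - 226\right) + \left(39 - -57\right) = 17 + \left(39 + 57\right) = 17 + 96 = 113$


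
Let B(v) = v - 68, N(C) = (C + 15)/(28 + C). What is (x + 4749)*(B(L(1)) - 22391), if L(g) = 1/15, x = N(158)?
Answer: -148816317254/1395 ≈ -1.0668e+8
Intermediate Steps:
N(C) = (15 + C)/(28 + C)
x = 173/186 (x = (15 + 158)/(28 + 158) = 173/186 ≈ 0.93011)
L(g) = 1/15
B(v) = -68 + v
(x + 4749)*(B(L(1)) - 22391) = (173/186 + 4749)*((-68 + 1/15) - 22391) = 883487*(-1019/15 - 22391)/186 = (883487/186)*(-336884/15) = -148816317254/1395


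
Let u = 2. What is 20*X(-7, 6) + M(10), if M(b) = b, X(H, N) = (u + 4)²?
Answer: 730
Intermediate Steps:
X(H, N) = 36 (X(H, N) = (2 + 4)² = 6² = 36)
20*X(-7, 6) + M(10) = 20*36 + 10 = 720 + 10 = 730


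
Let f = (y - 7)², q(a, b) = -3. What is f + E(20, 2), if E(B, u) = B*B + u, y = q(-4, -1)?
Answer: 502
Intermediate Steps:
y = -3
E(B, u) = u + B² (E(B, u) = B² + u = u + B²)
f = 100 (f = (-3 - 7)² = (-10)² = 100)
f + E(20, 2) = 100 + (2 + 20²) = 100 + (2 + 400) = 100 + 402 = 502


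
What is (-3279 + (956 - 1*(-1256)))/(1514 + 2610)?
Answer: -1067/4124 ≈ -0.25873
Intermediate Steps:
(-3279 + (956 - 1*(-1256)))/(1514 + 2610) = (-3279 + (956 + 1256))/4124 = (-3279 + 2212)*(1/4124) = -1067*1/4124 = -1067/4124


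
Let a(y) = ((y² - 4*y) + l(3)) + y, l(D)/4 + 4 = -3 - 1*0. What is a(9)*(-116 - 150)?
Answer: -6916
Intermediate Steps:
l(D) = -28 (l(D) = -16 + 4*(-3 - 1*0) = -16 + 4*(-3 + 0) = -16 + 4*(-3) = -16 - 12 = -28)
a(y) = -28 + y² - 3*y (a(y) = ((y² - 4*y) - 28) + y = (-28 + y² - 4*y) + y = -28 + y² - 3*y)
a(9)*(-116 - 150) = (-28 + 9² - 3*9)*(-116 - 150) = (-28 + 81 - 27)*(-266) = 26*(-266) = -6916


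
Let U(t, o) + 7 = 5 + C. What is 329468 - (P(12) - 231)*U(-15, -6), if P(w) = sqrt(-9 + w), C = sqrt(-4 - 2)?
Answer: 329468 - (2 - I*sqrt(6))*(231 - sqrt(3)) ≈ 3.2901e+5 + 561.59*I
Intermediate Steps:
C = I*sqrt(6) (C = sqrt(-6) = I*sqrt(6) ≈ 2.4495*I)
U(t, o) = -2 + I*sqrt(6) (U(t, o) = -7 + (5 + I*sqrt(6)) = -2 + I*sqrt(6))
329468 - (P(12) - 231)*U(-15, -6) = 329468 - (sqrt(-9 + 12) - 231)*(-2 + I*sqrt(6)) = 329468 - (sqrt(3) - 231)*(-2 + I*sqrt(6)) = 329468 - (-231 + sqrt(3))*(-2 + I*sqrt(6))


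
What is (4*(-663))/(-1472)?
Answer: 663/368 ≈ 1.8016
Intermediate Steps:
(4*(-663))/(-1472) = -2652*(-1/1472) = 663/368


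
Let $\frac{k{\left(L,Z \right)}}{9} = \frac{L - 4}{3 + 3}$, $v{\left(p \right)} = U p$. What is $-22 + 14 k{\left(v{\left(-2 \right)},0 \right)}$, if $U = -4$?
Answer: $62$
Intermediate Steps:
$v{\left(p \right)} = - 4 p$
$k{\left(L,Z \right)} = -6 + \frac{3 L}{2}$ ($k{\left(L,Z \right)} = 9 \frac{L - 4}{3 + 3} = 9 \frac{-4 + L}{6} = 9 \left(-4 + L\right) \frac{1}{6} = 9 \left(- \frac{2}{3} + \frac{L}{6}\right) = -6 + \frac{3 L}{2}$)
$-22 + 14 k{\left(v{\left(-2 \right)},0 \right)} = -22 + 14 \left(-6 + \frac{3 \left(\left(-4\right) \left(-2\right)\right)}{2}\right) = -22 + 14 \left(-6 + \frac{3}{2} \cdot 8\right) = -22 + 14 \left(-6 + 12\right) = -22 + 14 \cdot 6 = -22 + 84 = 62$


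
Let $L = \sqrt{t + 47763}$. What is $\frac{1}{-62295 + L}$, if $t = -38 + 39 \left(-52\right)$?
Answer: $- \frac{62295}{3880621328} - \frac{\sqrt{45697}}{3880621328} \approx -1.6108 \cdot 10^{-5}$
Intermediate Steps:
$t = -2066$ ($t = -38 - 2028 = -2066$)
$L = \sqrt{45697}$ ($L = \sqrt{-2066 + 47763} = \sqrt{45697} \approx 213.77$)
$\frac{1}{-62295 + L} = \frac{1}{-62295 + \sqrt{45697}}$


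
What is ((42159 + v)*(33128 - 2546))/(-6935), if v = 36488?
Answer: -2405182554/6935 ≈ -3.4682e+5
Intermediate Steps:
((42159 + v)*(33128 - 2546))/(-6935) = ((42159 + 36488)*(33128 - 2546))/(-6935) = (78647*30582)*(-1/6935) = 2405182554*(-1/6935) = -2405182554/6935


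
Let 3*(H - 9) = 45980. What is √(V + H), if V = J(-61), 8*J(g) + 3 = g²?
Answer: √568815/6 ≈ 125.70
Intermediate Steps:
H = 46007/3 (H = 9 + (⅓)*45980 = 9 + 45980/3 = 46007/3 ≈ 15336.)
J(g) = -3/8 + g²/8
V = 1859/4 (V = -3/8 + (⅛)*(-61)² = -3/8 + (⅛)*3721 = -3/8 + 3721/8 = 1859/4 ≈ 464.75)
√(V + H) = √(1859/4 + 46007/3) = √(189605/12) = √568815/6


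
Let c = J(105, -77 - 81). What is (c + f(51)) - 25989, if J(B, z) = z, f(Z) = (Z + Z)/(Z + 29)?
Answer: -1045829/40 ≈ -26146.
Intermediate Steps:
f(Z) = 2*Z/(29 + Z) (f(Z) = (2*Z)/(29 + Z) = 2*Z/(29 + Z))
c = -158 (c = -77 - 81 = -158)
(c + f(51)) - 25989 = (-158 + 2*51/(29 + 51)) - 25989 = (-158 + 2*51/80) - 25989 = (-158 + 2*51*(1/80)) - 25989 = (-158 + 51/40) - 25989 = -6269/40 - 25989 = -1045829/40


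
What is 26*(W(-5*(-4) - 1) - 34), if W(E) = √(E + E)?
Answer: -884 + 26*√38 ≈ -723.73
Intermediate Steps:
W(E) = √2*√E (W(E) = √(2*E) = √2*√E)
26*(W(-5*(-4) - 1) - 34) = 26*(√2*√(-5*(-4) - 1) - 34) = 26*(√2*√(20 - 1) - 34) = 26*(√2*√19 - 34) = 26*(√38 - 34) = 26*(-34 + √38) = -884 + 26*√38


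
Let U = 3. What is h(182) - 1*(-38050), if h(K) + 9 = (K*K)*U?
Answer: 137413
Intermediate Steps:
h(K) = -9 + 3*K**2 (h(K) = -9 + (K*K)*3 = -9 + K**2*3 = -9 + 3*K**2)
h(182) - 1*(-38050) = (-9 + 3*182**2) - 1*(-38050) = (-9 + 3*33124) + 38050 = (-9 + 99372) + 38050 = 99363 + 38050 = 137413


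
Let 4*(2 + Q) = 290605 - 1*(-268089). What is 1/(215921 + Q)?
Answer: 2/711185 ≈ 2.8122e-6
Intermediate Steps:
Q = 279343/2 (Q = -2 + (290605 - 1*(-268089))/4 = -2 + (290605 + 268089)/4 = -2 + (¼)*558694 = -2 + 279347/2 = 279343/2 ≈ 1.3967e+5)
1/(215921 + Q) = 1/(215921 + 279343/2) = 1/(711185/2) = 2/711185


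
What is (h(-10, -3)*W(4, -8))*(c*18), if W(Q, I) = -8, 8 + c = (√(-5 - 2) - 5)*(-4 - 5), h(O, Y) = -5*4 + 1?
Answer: 101232 - 24624*I*√7 ≈ 1.0123e+5 - 65149.0*I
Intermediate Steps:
h(O, Y) = -19 (h(O, Y) = -20 + 1 = -19)
c = 37 - 9*I*√7 (c = -8 + (√(-5 - 2) - 5)*(-4 - 5) = -8 + (√(-7) - 5)*(-9) = -8 + (I*√7 - 5)*(-9) = -8 + (-5 + I*√7)*(-9) = -8 + (45 - 9*I*√7) = 37 - 9*I*√7 ≈ 37.0 - 23.812*I)
(h(-10, -3)*W(4, -8))*(c*18) = (-19*(-8))*((37 - 9*I*√7)*18) = 152*(666 - 162*I*√7) = 101232 - 24624*I*√7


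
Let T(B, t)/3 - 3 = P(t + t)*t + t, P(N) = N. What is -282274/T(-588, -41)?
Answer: -141137/4986 ≈ -28.307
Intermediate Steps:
T(B, t) = 9 + 3*t + 6*t**2 (T(B, t) = 9 + 3*((t + t)*t + t) = 9 + 3*((2*t)*t + t) = 9 + 3*(2*t**2 + t) = 9 + 3*(t + 2*t**2) = 9 + (3*t + 6*t**2) = 9 + 3*t + 6*t**2)
-282274/T(-588, -41) = -282274/(9 + 3*(-41) + 6*(-41)**2) = -282274/(9 - 123 + 6*1681) = -282274/(9 - 123 + 10086) = -282274/9972 = -282274*1/9972 = -141137/4986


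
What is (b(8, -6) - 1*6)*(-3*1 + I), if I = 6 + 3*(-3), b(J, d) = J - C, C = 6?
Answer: 24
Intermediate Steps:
b(J, d) = -6 + J (b(J, d) = J - 1*6 = J - 6 = -6 + J)
I = -3 (I = 6 - 9 = -3)
(b(8, -6) - 1*6)*(-3*1 + I) = ((-6 + 8) - 1*6)*(-3*1 - 3) = (2 - 6)*(-3 - 3) = -4*(-6) = 24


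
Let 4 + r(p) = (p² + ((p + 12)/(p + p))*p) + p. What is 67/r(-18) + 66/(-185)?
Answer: -7339/55315 ≈ -0.13268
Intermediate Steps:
r(p) = 2 + p² + 3*p/2 (r(p) = -4 + ((p² + ((p + 12)/(p + p))*p) + p) = -4 + ((p² + ((12 + p)/((2*p)))*p) + p) = -4 + ((p² + ((12 + p)*(1/(2*p)))*p) + p) = -4 + ((p² + ((12 + p)/(2*p))*p) + p) = -4 + ((p² + (6 + p/2)) + p) = -4 + ((6 + p² + p/2) + p) = -4 + (6 + p² + 3*p/2) = 2 + p² + 3*p/2)
67/r(-18) + 66/(-185) = 67/(2 + (-18)² + (3/2)*(-18)) + 66/(-185) = 67/(2 + 324 - 27) + 66*(-1/185) = 67/299 - 66/185 = -7339/55315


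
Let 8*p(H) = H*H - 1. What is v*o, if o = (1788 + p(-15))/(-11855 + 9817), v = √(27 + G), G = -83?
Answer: -1816*I*√14/1019 ≈ -6.6682*I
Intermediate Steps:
p(H) = -⅛ + H²/8 (p(H) = (H*H - 1)/8 = (H² - 1)/8 = (-1 + H²)/8 = -⅛ + H²/8)
v = 2*I*√14 (v = √(27 - 83) = √(-56) = 2*I*√14 ≈ 7.4833*I)
o = -908/1019 (o = (1788 + (-⅛ + (⅛)*(-15)²))/(-11855 + 9817) = (1788 + (-⅛ + (⅛)*225))/(-2038) = (1788 + (-⅛ + 225/8))*(-1/2038) = (1788 + 28)*(-1/2038) = 1816*(-1/2038) = -908/1019 ≈ -0.89107)
v*o = (2*I*√14)*(-908/1019) = -1816*I*√14/1019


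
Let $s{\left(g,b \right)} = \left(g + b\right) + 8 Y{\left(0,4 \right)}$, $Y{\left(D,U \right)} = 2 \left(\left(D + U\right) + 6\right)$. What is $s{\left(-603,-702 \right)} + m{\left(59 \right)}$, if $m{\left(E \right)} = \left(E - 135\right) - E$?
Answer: $-1280$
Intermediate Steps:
$Y{\left(D,U \right)} = 12 + 2 D + 2 U$ ($Y{\left(D,U \right)} = 2 \left(6 + D + U\right) = 12 + 2 D + 2 U$)
$m{\left(E \right)} = -135$ ($m{\left(E \right)} = \left(E - 135\right) - E = \left(-135 + E\right) - E = -135$)
$s{\left(g,b \right)} = 160 + b + g$ ($s{\left(g,b \right)} = \left(g + b\right) + 8 \left(12 + 2 \cdot 0 + 2 \cdot 4\right) = \left(b + g\right) + 8 \left(12 + 0 + 8\right) = \left(b + g\right) + 8 \cdot 20 = \left(b + g\right) + 160 = 160 + b + g$)
$s{\left(-603,-702 \right)} + m{\left(59 \right)} = \left(160 - 702 - 603\right) - 135 = -1145 - 135 = -1280$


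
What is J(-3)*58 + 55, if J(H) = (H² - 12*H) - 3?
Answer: 2491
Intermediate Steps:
J(H) = -3 + H² - 12*H
J(-3)*58 + 55 = (-3 + (-3)² - 12*(-3))*58 + 55 = (-3 + 9 + 36)*58 + 55 = 42*58 + 55 = 2436 + 55 = 2491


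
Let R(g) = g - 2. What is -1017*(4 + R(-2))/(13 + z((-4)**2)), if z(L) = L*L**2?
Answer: 0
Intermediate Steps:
z(L) = L**3
R(g) = -2 + g
-1017*(4 + R(-2))/(13 + z((-4)**2)) = -1017*(4 + (-2 - 2))/(13 + ((-4)**2)**3) = -1017*(4 - 4)/(13 + 16**3) = -0/(13 + 4096) = -0/4109 = -1017*0 = 0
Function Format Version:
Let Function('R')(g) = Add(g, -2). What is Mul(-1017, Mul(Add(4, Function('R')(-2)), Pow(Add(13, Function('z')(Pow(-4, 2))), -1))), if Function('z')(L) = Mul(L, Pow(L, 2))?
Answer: 0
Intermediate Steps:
Function('z')(L) = Pow(L, 3)
Function('R')(g) = Add(-2, g)
Mul(-1017, Mul(Add(4, Function('R')(-2)), Pow(Add(13, Function('z')(Pow(-4, 2))), -1))) = Mul(-1017, Mul(Add(4, Add(-2, -2)), Pow(Add(13, Pow(Pow(-4, 2), 3)), -1))) = Mul(-1017, Mul(Add(4, -4), Pow(Add(13, Pow(16, 3)), -1))) = Mul(-1017, Mul(0, Pow(Add(13, 4096), -1))) = Mul(-1017, Mul(0, Pow(4109, -1))) = Mul(-1017, Mul(0, Rational(1, 4109))) = Mul(-1017, 0) = 0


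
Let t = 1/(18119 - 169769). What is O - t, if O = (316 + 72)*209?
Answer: 12297601801/151650 ≈ 81092.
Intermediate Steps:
t = -1/151650 (t = 1/(-151650) = -1/151650 ≈ -6.5941e-6)
O = 81092 (O = 388*209 = 81092)
O - t = 81092 - 1*(-1/151650) = 81092 + 1/151650 = 12297601801/151650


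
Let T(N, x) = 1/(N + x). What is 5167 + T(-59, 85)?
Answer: 134343/26 ≈ 5167.0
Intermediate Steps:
5167 + T(-59, 85) = 5167 + 1/(-59 + 85) = 5167 + 1/26 = 134343/26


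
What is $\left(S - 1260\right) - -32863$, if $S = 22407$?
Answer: $54010$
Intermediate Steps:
$\left(S - 1260\right) - -32863 = \left(22407 - 1260\right) - -32863 = 21147 + 32863 = 54010$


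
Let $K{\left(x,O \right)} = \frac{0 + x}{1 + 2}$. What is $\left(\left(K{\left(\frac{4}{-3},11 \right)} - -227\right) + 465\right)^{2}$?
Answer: $\frac{38738176}{81} \approx 4.7825 \cdot 10^{5}$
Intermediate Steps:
$K{\left(x,O \right)} = \frac{x}{3}$
$\left(\left(K{\left(\frac{4}{-3},11 \right)} - -227\right) + 465\right)^{2} = \left(\left(\frac{4 \frac{1}{-3}}{3} - -227\right) + 465\right)^{2} = \left(\left(\frac{4 \left(- \frac{1}{3}\right)}{3} + 227\right) + 465\right)^{2} = \left(\left(\frac{1}{3} \left(- \frac{4}{3}\right) + 227\right) + 465\right)^{2} = \left(\left(- \frac{4}{9} + 227\right) + 465\right)^{2} = \left(\frac{2039}{9} + 465\right)^{2} = \left(\frac{6224}{9}\right)^{2} = \frac{38738176}{81}$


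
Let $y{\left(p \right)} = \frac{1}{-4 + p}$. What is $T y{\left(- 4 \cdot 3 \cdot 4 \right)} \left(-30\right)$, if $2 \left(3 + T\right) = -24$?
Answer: $- \frac{225}{26} \approx -8.6538$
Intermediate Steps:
$T = -15$ ($T = -3 + \frac{1}{2} \left(-24\right) = -3 - 12 = -15$)
$T y{\left(- 4 \cdot 3 \cdot 4 \right)} \left(-30\right) = - \frac{15}{-4 - 4 \cdot 3 \cdot 4} \left(-30\right) = - \frac{15}{-4 - 48} \left(-30\right) = - \frac{15}{-52} \left(-30\right) = \left(-15\right) \left(- \frac{1}{52}\right) \left(-30\right) = \frac{15}{52} \left(-30\right) = - \frac{225}{26}$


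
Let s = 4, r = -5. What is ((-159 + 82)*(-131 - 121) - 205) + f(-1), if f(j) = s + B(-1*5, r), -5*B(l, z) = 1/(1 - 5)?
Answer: 384061/20 ≈ 19203.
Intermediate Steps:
B(l, z) = 1/20 (B(l, z) = -1/(5*(1 - 5)) = -1/5/(-4) = -1/5*(-1/4) = 1/20)
f(j) = 81/20 (f(j) = 4 + 1/20 = 81/20)
((-159 + 82)*(-131 - 121) - 205) + f(-1) = ((-159 + 82)*(-131 - 121) - 205) + 81/20 = (-77*(-252) - 205) + 81/20 = (19404 - 205) + 81/20 = 19199 + 81/20 = 384061/20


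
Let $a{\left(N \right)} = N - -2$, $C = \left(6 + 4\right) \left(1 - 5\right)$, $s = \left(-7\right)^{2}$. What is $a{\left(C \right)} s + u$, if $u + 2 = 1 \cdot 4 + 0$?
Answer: $-1860$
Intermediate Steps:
$s = 49$
$C = -40$ ($C = 10 \left(-4\right) = -40$)
$a{\left(N \right)} = 2 + N$ ($a{\left(N \right)} = N + 2 = 2 + N$)
$u = 2$ ($u = -2 + \left(1 \cdot 4 + 0\right) = -2 + \left(4 + 0\right) = -2 + 4 = 2$)
$a{\left(C \right)} s + u = \left(2 - 40\right) 49 + 2 = \left(-38\right) 49 + 2 = -1862 + 2 = -1860$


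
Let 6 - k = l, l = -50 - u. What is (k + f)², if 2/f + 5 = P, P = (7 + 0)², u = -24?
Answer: 497025/484 ≈ 1026.9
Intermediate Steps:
P = 49 (P = 7² = 49)
l = -26 (l = -50 - 1*(-24) = -50 + 24 = -26)
f = 1/22 (f = 2/(-5 + 49) = 2/44 = 2*(1/44) = 1/22 ≈ 0.045455)
k = 32 (k = 6 - 1*(-26) = 6 + 26 = 32)
(k + f)² = (32 + 1/22)² = (705/22)² = 497025/484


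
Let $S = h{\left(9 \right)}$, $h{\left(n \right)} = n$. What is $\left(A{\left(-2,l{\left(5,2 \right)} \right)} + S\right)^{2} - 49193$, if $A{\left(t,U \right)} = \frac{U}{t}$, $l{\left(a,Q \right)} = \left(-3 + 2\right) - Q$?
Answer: $- \frac{196331}{4} \approx -49083.0$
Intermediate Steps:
$S = 9$
$l{\left(a,Q \right)} = -1 - Q$
$\left(A{\left(-2,l{\left(5,2 \right)} \right)} + S\right)^{2} - 49193 = \left(\frac{-1 - 2}{-2} + 9\right)^{2} - 49193 = \left(\left(-1 - 2\right) \left(- \frac{1}{2}\right) + 9\right)^{2} - 49193 = \left(\left(-3\right) \left(- \frac{1}{2}\right) + 9\right)^{2} - 49193 = \left(\frac{3}{2} + 9\right)^{2} - 49193 = \left(\frac{21}{2}\right)^{2} - 49193 = \frac{441}{4} - 49193 = - \frac{196331}{4}$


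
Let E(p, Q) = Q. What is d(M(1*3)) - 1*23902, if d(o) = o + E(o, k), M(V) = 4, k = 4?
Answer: -23894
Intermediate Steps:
d(o) = 4 + o (d(o) = o + 4 = 4 + o)
d(M(1*3)) - 1*23902 = (4 + 4) - 1*23902 = 8 - 23902 = -23894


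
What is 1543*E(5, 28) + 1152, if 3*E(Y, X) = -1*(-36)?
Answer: 19668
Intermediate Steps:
E(Y, X) = 12 (E(Y, X) = (-1*(-36))/3 = (⅓)*36 = 12)
1543*E(5, 28) + 1152 = 1543*12 + 1152 = 18516 + 1152 = 19668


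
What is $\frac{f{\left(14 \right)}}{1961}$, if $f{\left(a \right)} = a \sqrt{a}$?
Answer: $\frac{14 \sqrt{14}}{1961} \approx 0.026713$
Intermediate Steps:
$f{\left(a \right)} = a^{\frac{3}{2}}$
$\frac{f{\left(14 \right)}}{1961} = \frac{14^{\frac{3}{2}}}{1961} = 14 \sqrt{14} \cdot \frac{1}{1961} = \frac{14 \sqrt{14}}{1961}$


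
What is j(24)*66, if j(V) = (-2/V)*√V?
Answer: -11*√6 ≈ -26.944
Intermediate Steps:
j(V) = -2/√V
j(24)*66 = -√6/6*66 = -11*√6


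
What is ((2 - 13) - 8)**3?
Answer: -6859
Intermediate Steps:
((2 - 13) - 8)**3 = (-11 - 8)**3 = (-19)**3 = -6859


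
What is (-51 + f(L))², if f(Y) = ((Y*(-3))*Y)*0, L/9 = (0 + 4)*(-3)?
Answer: 2601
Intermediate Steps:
L = -108 (L = 9*((0 + 4)*(-3)) = 9*(4*(-3)) = 9*(-12) = -108)
f(Y) = 0 (f(Y) = ((-3*Y)*Y)*0 = -3*Y²*0 = 0)
(-51 + f(L))² = (-51 + 0)² = (-51)² = 2601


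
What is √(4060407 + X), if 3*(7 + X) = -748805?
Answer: √34297185/3 ≈ 1952.1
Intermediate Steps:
X = -748826/3 (X = -7 + (⅓)*(-748805) = -7 - 748805/3 = -748826/3 ≈ -2.4961e+5)
√(4060407 + X) = √(4060407 - 748826/3) = √(11432395/3) = √34297185/3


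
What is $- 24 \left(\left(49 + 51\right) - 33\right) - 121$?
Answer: $-1729$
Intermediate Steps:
$- 24 \left(\left(49 + 51\right) - 33\right) - 121 = - 24 \left(100 - 33\right) - 121 = \left(-24\right) 67 - 121 = -1608 - 121 = -1729$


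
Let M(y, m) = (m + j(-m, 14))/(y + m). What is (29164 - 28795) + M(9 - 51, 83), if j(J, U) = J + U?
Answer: 15143/41 ≈ 369.34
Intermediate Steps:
M(y, m) = 14/(m + y) (M(y, m) = (m + (-m + 14))/(y + m) = (m + (14 - m))/(m + y) = 14/(m + y))
(29164 - 28795) + M(9 - 51, 83) = (29164 - 28795) + 14/(83 + (9 - 51)) = 369 + 14/(83 - 42) = 369 + 14/41 = 15143/41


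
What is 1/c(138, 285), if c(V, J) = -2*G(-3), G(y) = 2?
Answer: -¼ ≈ -0.25000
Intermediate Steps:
c(V, J) = -4 (c(V, J) = -2*2 = -4)
1/c(138, 285) = 1/(-4) = -¼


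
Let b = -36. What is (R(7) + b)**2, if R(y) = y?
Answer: 841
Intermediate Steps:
(R(7) + b)**2 = (7 - 36)**2 = (-29)**2 = 841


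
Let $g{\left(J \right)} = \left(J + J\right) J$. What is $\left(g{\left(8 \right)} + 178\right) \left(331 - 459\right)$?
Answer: $-39168$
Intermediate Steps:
$g{\left(J \right)} = 2 J^{2}$ ($g{\left(J \right)} = 2 J J = 2 J^{2}$)
$\left(g{\left(8 \right)} + 178\right) \left(331 - 459\right) = \left(2 \cdot 8^{2} + 178\right) \left(331 - 459\right) = \left(2 \cdot 64 + 178\right) \left(-128\right) = \left(128 + 178\right) \left(-128\right) = 306 \left(-128\right) = -39168$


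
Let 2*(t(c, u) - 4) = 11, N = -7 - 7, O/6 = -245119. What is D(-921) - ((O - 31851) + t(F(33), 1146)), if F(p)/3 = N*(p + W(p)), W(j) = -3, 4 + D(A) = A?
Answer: 3003261/2 ≈ 1.5016e+6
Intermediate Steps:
O = -1470714 (O = 6*(-245119) = -1470714)
D(A) = -4 + A
N = -14
F(p) = 126 - 42*p (F(p) = 3*(-14*(p - 3)) = 3*(-14*(-3 + p)) = 3*(42 - 14*p) = 126 - 42*p)
t(c, u) = 19/2 (t(c, u) = 4 + (½)*11 = 4 + 11/2 = 19/2)
D(-921) - ((O - 31851) + t(F(33), 1146)) = (-4 - 921) - ((-1470714 - 31851) + 19/2) = -925 - (-1502565 + 19/2) = -925 - 1*(-3005111/2) = -925 + 3005111/2 = 3003261/2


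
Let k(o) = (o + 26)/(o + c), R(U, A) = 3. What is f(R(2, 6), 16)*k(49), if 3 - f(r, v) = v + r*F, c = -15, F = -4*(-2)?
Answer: -2775/34 ≈ -81.618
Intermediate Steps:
F = 8
f(r, v) = 3 - v - 8*r (f(r, v) = 3 - (v + r*8) = 3 - (v + 8*r) = 3 + (-v - 8*r) = 3 - v - 8*r)
k(o) = (26 + o)/(-15 + o) (k(o) = (o + 26)/(o - 15) = (26 + o)/(-15 + o))
f(R(2, 6), 16)*k(49) = (3 - 1*16 - 8*3)*((26 + 49)/(-15 + 49)) = (3 - 16 - 24)*(75/34) = -37*75/34 = -2775/34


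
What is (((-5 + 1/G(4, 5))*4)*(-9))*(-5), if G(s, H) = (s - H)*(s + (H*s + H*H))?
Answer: -44280/49 ≈ -903.67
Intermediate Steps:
G(s, H) = (s - H)*(s + H² + H*s) (G(s, H) = (s - H)*(s + (H*s + H²)) = (s - H)*(s + (H² + H*s)) = (s - H)*(s + H² + H*s))
(((-5 + 1/G(4, 5))*4)*(-9))*(-5) = (((-5 + 1/(4² - 1*5³ + 5*4² - 1*5*4))*4)*(-9))*(-5) = (((-5 + 1/(16 - 1*125 + 5*16 - 20))*4)*(-9))*(-5) = (((-5 + 1/(16 - 125 + 80 - 20))*4)*(-9))*(-5) = (((-5 + 1/(-49))*4)*(-9))*(-5) = (((-5 + 1*(-1/49))*4)*(-9))*(-5) = (((-5 - 1/49)*4)*(-9))*(-5) = (-246/49*4*(-9))*(-5) = -984/49*(-9)*(-5) = (8856/49)*(-5) = -44280/49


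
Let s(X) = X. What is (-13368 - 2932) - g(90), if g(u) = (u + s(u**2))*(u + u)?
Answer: -1490500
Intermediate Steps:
g(u) = 2*u*(u + u**2) (g(u) = (u + u**2)*(u + u) = (u + u**2)*(2*u) = 2*u*(u + u**2))
(-13368 - 2932) - g(90) = (-13368 - 2932) - 2*90**2*(1 + 90) = -16300 - 2*8100*91 = -16300 - 1*1474200 = -16300 - 1474200 = -1490500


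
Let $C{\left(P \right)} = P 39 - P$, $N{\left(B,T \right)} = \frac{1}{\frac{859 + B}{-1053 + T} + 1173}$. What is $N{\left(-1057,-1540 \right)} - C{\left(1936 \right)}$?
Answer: $- \frac{223778183423}{3041787} \approx -73568.0$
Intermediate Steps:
$N{\left(B,T \right)} = \frac{1}{1173 + \frac{859 + B}{-1053 + T}}$ ($N{\left(B,T \right)} = \frac{1}{\frac{859 + B}{-1053 + T} + 1173} = \frac{1}{1173 + \frac{859 + B}{-1053 + T}}$)
$C{\left(P \right)} = 38 P$ ($C{\left(P \right)} = 39 P - P = 38 P$)
$N{\left(-1057,-1540 \right)} - C{\left(1936 \right)} = \frac{-1053 - 1540}{-1234310 - 1057 + 1173 \left(-1540\right)} - 38 \cdot 1936 = \frac{1}{-1234310 - 1057 - 1806420} \left(-2593\right) - 73568 = \frac{1}{-3041787} \left(-2593\right) - 73568 = \left(- \frac{1}{3041787}\right) \left(-2593\right) - 73568 = \frac{2593}{3041787} - 73568 = - \frac{223778183423}{3041787}$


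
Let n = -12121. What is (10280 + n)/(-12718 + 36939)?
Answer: -1841/24221 ≈ -0.076008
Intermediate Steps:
(10280 + n)/(-12718 + 36939) = (10280 - 12121)/(-12718 + 36939) = -1841/24221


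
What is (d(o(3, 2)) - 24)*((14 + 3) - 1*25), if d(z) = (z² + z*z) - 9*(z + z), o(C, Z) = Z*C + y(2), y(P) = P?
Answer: 320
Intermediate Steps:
o(C, Z) = 2 + C*Z (o(C, Z) = Z*C + 2 = C*Z + 2 = 2 + C*Z)
d(z) = -18*z + 2*z² (d(z) = (z² + z²) - 18*z = 2*z² - 18*z = -18*z + 2*z²)
(d(o(3, 2)) - 24)*((14 + 3) - 1*25) = (2*(2 + 3*2)*(-9 + (2 + 3*2)) - 24)*((14 + 3) - 1*25) = (2*(2 + 6)*(-9 + (2 + 6)) - 24)*(17 - 25) = (2*8*(-9 + 8) - 24)*(-8) = (2*8*(-1) - 24)*(-8) = (-16 - 24)*(-8) = -40*(-8) = 320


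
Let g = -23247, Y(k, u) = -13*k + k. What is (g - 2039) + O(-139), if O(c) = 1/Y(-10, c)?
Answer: -3034319/120 ≈ -25286.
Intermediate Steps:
Y(k, u) = -12*k
O(c) = 1/120 (O(c) = 1/(-12*(-10)) = 1/120)
(g - 2039) + O(-139) = (-23247 - 2039) + 1/120 = -25286 + 1/120 = -3034319/120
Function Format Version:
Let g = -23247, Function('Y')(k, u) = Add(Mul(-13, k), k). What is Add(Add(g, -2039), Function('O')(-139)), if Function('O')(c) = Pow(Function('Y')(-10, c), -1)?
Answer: Rational(-3034319, 120) ≈ -25286.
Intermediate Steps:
Function('Y')(k, u) = Mul(-12, k)
Function('O')(c) = Rational(1, 120) (Function('O')(c) = Pow(Mul(-12, -10), -1) = Pow(120, -1) = Rational(1, 120))
Add(Add(g, -2039), Function('O')(-139)) = Add(Add(-23247, -2039), Rational(1, 120)) = Add(-25286, Rational(1, 120)) = Rational(-3034319, 120)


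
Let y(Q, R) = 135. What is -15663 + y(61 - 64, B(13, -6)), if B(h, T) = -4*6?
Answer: -15528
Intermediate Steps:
B(h, T) = -24
-15663 + y(61 - 64, B(13, -6)) = -15663 + 135 = -15528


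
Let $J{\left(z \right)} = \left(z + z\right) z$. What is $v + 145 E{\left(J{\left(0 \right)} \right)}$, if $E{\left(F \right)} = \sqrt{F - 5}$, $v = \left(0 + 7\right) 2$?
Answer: $14 + 145 i \sqrt{5} \approx 14.0 + 324.23 i$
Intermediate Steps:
$J{\left(z \right)} = 2 z^{2}$ ($J{\left(z \right)} = 2 z z = 2 z^{2}$)
$v = 14$ ($v = 7 \cdot 2 = 14$)
$E{\left(F \right)} = \sqrt{-5 + F}$
$v + 145 E{\left(J{\left(0 \right)} \right)} = 14 + 145 \sqrt{-5 + 2 \cdot 0^{2}} = 14 + 145 \sqrt{-5 + 2 \cdot 0} = 14 + 145 \sqrt{-5 + 0} = 14 + 145 \sqrt{-5} = 14 + 145 i \sqrt{5}$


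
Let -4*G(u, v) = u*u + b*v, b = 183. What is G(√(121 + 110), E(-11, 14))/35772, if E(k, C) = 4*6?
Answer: -1541/47696 ≈ -0.032309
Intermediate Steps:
E(k, C) = 24
G(u, v) = -183*v/4 - u²/4 (G(u, v) = -(u*u + 183*v)/4 = -(u² + 183*v)/4 = -183*v/4 - u²/4)
G(√(121 + 110), E(-11, 14))/35772 = (-183/4*24 - (√(121 + 110))²/4)/35772 = (-1098 - (√231)²/4)*(1/35772) = (-1098 - ¼*231)*(1/35772) = (-1098 - 231/4)*(1/35772) = -4623/4*1/35772 = -1541/47696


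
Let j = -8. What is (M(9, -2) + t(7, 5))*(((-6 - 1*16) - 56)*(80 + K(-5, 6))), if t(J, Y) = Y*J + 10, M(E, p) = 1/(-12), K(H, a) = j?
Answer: -252252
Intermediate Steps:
K(H, a) = -8
M(E, p) = -1/12
t(J, Y) = 10 + J*Y (t(J, Y) = J*Y + 10 = 10 + J*Y)
(M(9, -2) + t(7, 5))*(((-6 - 1*16) - 56)*(80 + K(-5, 6))) = (-1/12 + (10 + 7*5))*(((-6 - 1*16) - 56)*(80 - 8)) = (-1/12 + (10 + 35))*(((-6 - 16) - 56)*72) = (-1/12 + 45)*((-22 - 56)*72) = 539*(-78*72)/12 = (539/12)*(-5616) = -252252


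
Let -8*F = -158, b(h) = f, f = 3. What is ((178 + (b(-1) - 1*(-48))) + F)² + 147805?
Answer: 3354905/16 ≈ 2.0968e+5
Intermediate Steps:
b(h) = 3
F = 79/4 (F = -⅛*(-158) = 79/4 ≈ 19.750)
((178 + (b(-1) - 1*(-48))) + F)² + 147805 = ((178 + (3 - 1*(-48))) + 79/4)² + 147805 = ((178 + (3 + 48)) + 79/4)² + 147805 = ((178 + 51) + 79/4)² + 147805 = (229 + 79/4)² + 147805 = (995/4)² + 147805 = 990025/16 + 147805 = 3354905/16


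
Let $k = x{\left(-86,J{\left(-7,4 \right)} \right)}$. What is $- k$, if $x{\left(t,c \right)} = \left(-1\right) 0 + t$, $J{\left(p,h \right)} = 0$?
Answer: $86$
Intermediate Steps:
$x{\left(t,c \right)} = t$ ($x{\left(t,c \right)} = 0 + t = t$)
$k = -86$
$- k = \left(-1\right) \left(-86\right) = 86$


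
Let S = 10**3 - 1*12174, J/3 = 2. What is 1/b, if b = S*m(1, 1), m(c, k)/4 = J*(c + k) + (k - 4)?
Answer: -1/402264 ≈ -2.4859e-6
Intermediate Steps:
J = 6 (J = 3*2 = 6)
m(c, k) = -16 + 24*c + 28*k (m(c, k) = 4*(6*(c + k) + (k - 4)) = 4*((6*c + 6*k) + (-4 + k)) = 4*(-4 + 6*c + 7*k) = -16 + 24*c + 28*k)
S = -11174 (S = 1000 - 12174 = -11174)
b = -402264 (b = -11174*(-16 + 24*1 + 28*1) = -11174*(-16 + 24 + 28) = -11174*36 = -402264)
1/b = 1/(-402264) = -1/402264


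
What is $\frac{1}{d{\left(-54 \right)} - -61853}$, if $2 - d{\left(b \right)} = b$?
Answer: $\frac{1}{61909} \approx 1.6153 \cdot 10^{-5}$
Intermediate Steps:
$d{\left(b \right)} = 2 - b$
$\frac{1}{d{\left(-54 \right)} - -61853} = \frac{1}{\left(2 - -54\right) - -61853} = \frac{1}{\left(2 + 54\right) + 61853} = \frac{1}{56 + 61853} = \frac{1}{61909}$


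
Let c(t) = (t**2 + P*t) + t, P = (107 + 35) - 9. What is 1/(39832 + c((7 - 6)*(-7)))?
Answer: 1/38943 ≈ 2.5679e-5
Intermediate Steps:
P = 133 (P = 142 - 9 = 133)
c(t) = t**2 + 134*t (c(t) = (t**2 + 133*t) + t = t**2 + 134*t)
1/(39832 + c((7 - 6)*(-7))) = 1/(39832 + ((7 - 6)*(-7))*(134 + (7 - 6)*(-7))) = 1/(39832 + (1*(-7))*(134 + 1*(-7))) = 1/(39832 - 7*(134 - 7)) = 1/(39832 - 7*127) = 1/(39832 - 889) = 1/38943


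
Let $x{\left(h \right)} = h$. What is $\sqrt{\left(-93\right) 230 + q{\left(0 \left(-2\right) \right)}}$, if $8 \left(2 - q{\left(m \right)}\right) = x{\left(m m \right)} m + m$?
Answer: $2 i \sqrt{5347} \approx 146.25 i$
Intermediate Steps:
$q{\left(m \right)} = 2 - \frac{m}{8} - \frac{m^{3}}{8}$ ($q{\left(m \right)} = 2 - \frac{m m m + m}{8} = 2 - \frac{m^{2} m + m}{8} = 2 - \frac{m^{3} + m}{8} = 2 - \frac{m + m^{3}}{8} = 2 - \left(\frac{m}{8} + \frac{m^{3}}{8}\right) = 2 - \frac{m}{8} - \frac{m^{3}}{8}$)
$\sqrt{\left(-93\right) 230 + q{\left(0 \left(-2\right) \right)}} = \sqrt{\left(-93\right) 230 - \left(-2 + 0 + \frac{1}{8} \cdot 0 \left(-2\right)\right)} = \sqrt{-21390 - \left(-2 + \frac{0^{3}}{8}\right)} = \sqrt{-21390 + \left(2 + 0 - 0\right)} = \sqrt{-21390 + \left(2 + 0 + 0\right)} = \sqrt{-21390 + 2} = \sqrt{-21388} = 2 i \sqrt{5347}$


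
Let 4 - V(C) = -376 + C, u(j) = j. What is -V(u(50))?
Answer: -330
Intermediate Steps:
V(C) = 380 - C (V(C) = 4 - (-376 + C) = 4 + (376 - C) = 380 - C)
-V(u(50)) = -(380 - 1*50) = -(380 - 50) = -1*330 = -330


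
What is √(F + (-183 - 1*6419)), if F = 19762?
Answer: 2*√3290 ≈ 114.72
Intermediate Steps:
√(F + (-183 - 1*6419)) = √(19762 + (-183 - 1*6419)) = √(19762 + (-183 - 6419)) = √(19762 - 6602) = √13160 = 2*√3290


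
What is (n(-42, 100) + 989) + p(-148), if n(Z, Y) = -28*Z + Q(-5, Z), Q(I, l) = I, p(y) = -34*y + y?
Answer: 7044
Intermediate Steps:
p(y) = -33*y
n(Z, Y) = -5 - 28*Z (n(Z, Y) = -28*Z - 5 = -5 - 28*Z)
(n(-42, 100) + 989) + p(-148) = ((-5 - 28*(-42)) + 989) - 33*(-148) = ((-5 + 1176) + 989) + 4884 = (1171 + 989) + 4884 = 2160 + 4884 = 7044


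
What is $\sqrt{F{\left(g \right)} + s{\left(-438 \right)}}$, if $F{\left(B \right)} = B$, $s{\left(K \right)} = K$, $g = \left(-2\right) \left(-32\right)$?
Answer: $i \sqrt{374} \approx 19.339 i$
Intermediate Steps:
$g = 64$
$\sqrt{F{\left(g \right)} + s{\left(-438 \right)}} = \sqrt{64 - 438} = \sqrt{-374} = i \sqrt{374}$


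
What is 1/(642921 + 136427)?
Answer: 1/779348 ≈ 1.2831e-6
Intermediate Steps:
1/(642921 + 136427) = 1/779348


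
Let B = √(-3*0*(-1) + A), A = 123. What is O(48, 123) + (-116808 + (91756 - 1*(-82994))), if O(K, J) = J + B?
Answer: 58065 + √123 ≈ 58076.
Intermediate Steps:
B = √123 (B = √(-3*0*(-1) + 123) = √(0*(-1) + 123) = √(0 + 123) = √123 ≈ 11.091)
O(K, J) = J + √123
O(48, 123) + (-116808 + (91756 - 1*(-82994))) = (123 + √123) + (-116808 + (91756 - 1*(-82994))) = (123 + √123) + (-116808 + (91756 + 82994)) = (123 + √123) + (-116808 + 174750) = (123 + √123) + 57942 = 58065 + √123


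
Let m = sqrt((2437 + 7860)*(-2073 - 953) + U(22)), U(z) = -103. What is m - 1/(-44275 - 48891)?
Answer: 1/93166 + 5*I*sqrt(1246353) ≈ 1.0734e-5 + 5582.0*I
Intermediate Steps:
m = 5*I*sqrt(1246353) (m = sqrt((2437 + 7860)*(-2073 - 953) - 103) = sqrt(10297*(-3026) - 103) = sqrt(-31158722 - 103) = sqrt(-31158825) = 5*I*sqrt(1246353) ≈ 5582.0*I)
m - 1/(-44275 - 48891) = 5*I*sqrt(1246353) - 1/(-44275 - 48891) = 5*I*sqrt(1246353) - 1/(-93166) = 5*I*sqrt(1246353) - 1*(-1/93166) = 5*I*sqrt(1246353) + 1/93166 = 1/93166 + 5*I*sqrt(1246353)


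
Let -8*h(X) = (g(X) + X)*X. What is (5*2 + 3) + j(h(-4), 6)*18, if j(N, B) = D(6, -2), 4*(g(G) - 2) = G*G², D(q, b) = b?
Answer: -23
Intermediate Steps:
g(G) = 2 + G³/4 (g(G) = 2 + (G*G²)/4 = 2 + G³/4)
h(X) = -X*(2 + X + X³/4)/8 (h(X) = -((2 + X³/4) + X)*X/8 = -(2 + X + X³/4)*X/8 = -X*(2 + X + X³/4)/8)
j(N, B) = -2
(5*2 + 3) + j(h(-4), 6)*18 = (5*2 + 3) - 2*18 = (10 + 3) - 36 = 13 - 36 = -23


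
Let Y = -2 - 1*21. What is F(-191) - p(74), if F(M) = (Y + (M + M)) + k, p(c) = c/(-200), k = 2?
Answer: -40263/100 ≈ -402.63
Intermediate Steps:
p(c) = -c/200 (p(c) = c*(-1/200) = -c/200)
Y = -23 (Y = -2 - 21 = -23)
F(M) = -21 + 2*M (F(M) = (-23 + (M + M)) + 2 = (-23 + 2*M) + 2 = -21 + 2*M)
F(-191) - p(74) = (-21 + 2*(-191)) - (-1)*74/200 = (-21 - 382) - 1*(-37/100) = -403 + 37/100 = -40263/100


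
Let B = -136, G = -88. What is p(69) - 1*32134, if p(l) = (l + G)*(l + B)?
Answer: -30861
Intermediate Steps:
p(l) = (-136 + l)*(-88 + l) (p(l) = (l - 88)*(l - 136) = (-88 + l)*(-136 + l) = (-136 + l)*(-88 + l))
p(69) - 1*32134 = (11968 + 69² - 224*69) - 1*32134 = (11968 + 4761 - 15456) - 32134 = 1273 - 32134 = -30861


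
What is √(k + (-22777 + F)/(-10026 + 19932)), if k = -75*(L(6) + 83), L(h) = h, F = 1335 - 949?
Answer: I*√655231785546/9906 ≈ 81.714*I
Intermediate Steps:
F = 386
k = -6675 (k = -75*(6 + 83) = -75*89 = -6675)
√(k + (-22777 + F)/(-10026 + 19932)) = √(-6675 + (-22777 + 386)/(-10026 + 19932)) = √(-6675 - 22391/9906) = √(-66144941/9906) = I*√655231785546/9906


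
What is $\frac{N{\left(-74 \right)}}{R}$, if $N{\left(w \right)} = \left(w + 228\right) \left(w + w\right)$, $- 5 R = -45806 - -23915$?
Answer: $- \frac{113960}{21891} \approx -5.2058$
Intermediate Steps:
$R = \frac{21891}{5}$ ($R = - \frac{-45806 - -23915}{5} = - \frac{-45806 + 23915}{5} = \left(- \frac{1}{5}\right) \left(-21891\right) = \frac{21891}{5} \approx 4378.2$)
$N{\left(w \right)} = 2 w \left(228 + w\right)$ ($N{\left(w \right)} = \left(228 + w\right) 2 w = 2 w \left(228 + w\right)$)
$\frac{N{\left(-74 \right)}}{R} = \frac{2 \left(-74\right) \left(228 - 74\right)}{\frac{21891}{5}} = 2 \left(-74\right) 154 \cdot \frac{5}{21891} = \left(-22792\right) \frac{5}{21891} = - \frac{113960}{21891}$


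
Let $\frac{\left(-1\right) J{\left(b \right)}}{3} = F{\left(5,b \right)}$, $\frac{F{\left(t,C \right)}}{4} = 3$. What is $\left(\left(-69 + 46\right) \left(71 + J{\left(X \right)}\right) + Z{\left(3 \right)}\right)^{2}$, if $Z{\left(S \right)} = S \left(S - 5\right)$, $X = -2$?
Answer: $657721$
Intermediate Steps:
$F{\left(t,C \right)} = 12$ ($F{\left(t,C \right)} = 4 \cdot 3 = 12$)
$J{\left(b \right)} = -36$ ($J{\left(b \right)} = \left(-3\right) 12 = -36$)
$Z{\left(S \right)} = S \left(-5 + S\right)$
$\left(\left(-69 + 46\right) \left(71 + J{\left(X \right)}\right) + Z{\left(3 \right)}\right)^{2} = \left(\left(-69 + 46\right) \left(71 - 36\right) + 3 \left(-5 + 3\right)\right)^{2} = \left(\left(-23\right) 35 + 3 \left(-2\right)\right)^{2} = \left(-805 - 6\right)^{2} = \left(-811\right)^{2} = 657721$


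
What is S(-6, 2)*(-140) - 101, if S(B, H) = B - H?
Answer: 1019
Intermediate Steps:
S(-6, 2)*(-140) - 101 = (-6 - 1*2)*(-140) - 101 = (-6 - 2)*(-140) - 101 = -8*(-140) - 101 = 1120 - 101 = 1019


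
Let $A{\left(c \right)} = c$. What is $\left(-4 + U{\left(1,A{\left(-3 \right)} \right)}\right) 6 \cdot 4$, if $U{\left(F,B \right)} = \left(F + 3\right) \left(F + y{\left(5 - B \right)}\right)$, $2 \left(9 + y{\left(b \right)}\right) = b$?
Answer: $-480$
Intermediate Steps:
$y{\left(b \right)} = -9 + \frac{b}{2}$
$U{\left(F,B \right)} = \left(3 + F\right) \left(- \frac{13}{2} + F - \frac{B}{2}\right)$ ($U{\left(F,B \right)} = \left(F + 3\right) \left(F + \left(-9 + \frac{5 - B}{2}\right)\right) = \left(3 + F\right) \left(F - \left(\frac{13}{2} + \frac{B}{2}\right)\right) = \left(3 + F\right) \left(- \frac{13}{2} + F - \frac{B}{2}\right)$)
$\left(-4 + U{\left(1,A{\left(-3 \right)} \right)}\right) 6 \cdot 4 = \left(-4 - \left(\frac{37}{2} - 1 - \frac{3}{2}\right)\right) 6 \cdot 4 = \left(-4 + \left(- \frac{39}{2} + 1 - \frac{7}{2} + \frac{9}{2} + \frac{3}{2}\right)\right) 24 = \left(-4 - 16\right) 24 = \left(-20\right) 24 = -480$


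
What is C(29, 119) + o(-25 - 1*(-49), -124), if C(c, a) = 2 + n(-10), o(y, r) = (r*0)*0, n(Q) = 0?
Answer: 2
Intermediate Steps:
o(y, r) = 0 (o(y, r) = 0*0 = 0)
C(c, a) = 2 (C(c, a) = 2 + 0 = 2)
C(29, 119) + o(-25 - 1*(-49), -124) = 2 + 0 = 2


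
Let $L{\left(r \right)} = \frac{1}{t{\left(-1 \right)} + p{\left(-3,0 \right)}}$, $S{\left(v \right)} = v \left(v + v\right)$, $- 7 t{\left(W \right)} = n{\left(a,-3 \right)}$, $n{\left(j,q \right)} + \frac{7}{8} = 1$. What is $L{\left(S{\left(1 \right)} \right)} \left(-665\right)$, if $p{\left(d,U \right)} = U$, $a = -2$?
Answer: $37240$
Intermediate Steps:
$n{\left(j,q \right)} = \frac{1}{8}$ ($n{\left(j,q \right)} = - \frac{7}{8} + 1 = \frac{1}{8}$)
$t{\left(W \right)} = - \frac{1}{56}$ ($t{\left(W \right)} = \left(- \frac{1}{7}\right) \frac{1}{8} = - \frac{1}{56}$)
$S{\left(v \right)} = 2 v^{2}$ ($S{\left(v \right)} = v 2 v = 2 v^{2}$)
$L{\left(r \right)} = -56$ ($L{\left(r \right)} = \frac{1}{- \frac{1}{56} + 0} = \frac{1}{- \frac{1}{56}} = -56$)
$L{\left(S{\left(1 \right)} \right)} \left(-665\right) = \left(-56\right) \left(-665\right) = 37240$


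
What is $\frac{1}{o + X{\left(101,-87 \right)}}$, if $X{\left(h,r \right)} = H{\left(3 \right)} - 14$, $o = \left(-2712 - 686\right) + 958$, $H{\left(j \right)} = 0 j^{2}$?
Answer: $- \frac{1}{2454} \approx -0.0004075$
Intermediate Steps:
$H{\left(j \right)} = 0$
$o = -2440$ ($o = -3398 + 958 = -2440$)
$X{\left(h,r \right)} = -14$ ($X{\left(h,r \right)} = 0 - 14 = -14$)
$\frac{1}{o + X{\left(101,-87 \right)}} = \frac{1}{-2440 - 14} = \frac{1}{-2454} = - \frac{1}{2454}$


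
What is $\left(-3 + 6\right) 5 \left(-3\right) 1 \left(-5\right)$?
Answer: $225$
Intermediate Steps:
$\left(-3 + 6\right) 5 \left(-3\right) 1 \left(-5\right) = 3 \left(-15\right) 1 \left(-5\right) = 3 \left(\left(-15\right) \left(-5\right)\right) = 3 \cdot 75 = 225$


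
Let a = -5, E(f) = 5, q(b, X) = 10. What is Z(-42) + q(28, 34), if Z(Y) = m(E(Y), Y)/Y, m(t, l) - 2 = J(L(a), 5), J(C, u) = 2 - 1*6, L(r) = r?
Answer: 211/21 ≈ 10.048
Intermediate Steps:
J(C, u) = -4 (J(C, u) = 2 - 6 = -4)
m(t, l) = -2 (m(t, l) = 2 - 4 = -2)
Z(Y) = -2/Y
Z(-42) + q(28, 34) = -2/(-42) + 10 = -2*(-1/42) + 10 = 1/21 + 10 = 211/21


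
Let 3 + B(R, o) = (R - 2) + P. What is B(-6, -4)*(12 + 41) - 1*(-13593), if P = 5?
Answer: 13275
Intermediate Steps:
B(R, o) = R (B(R, o) = -3 + ((R - 2) + 5) = -3 + ((-2 + R) + 5) = -3 + (3 + R) = R)
B(-6, -4)*(12 + 41) - 1*(-13593) = -6*(12 + 41) - 1*(-13593) = -6*53 + 13593 = -318 + 13593 = 13275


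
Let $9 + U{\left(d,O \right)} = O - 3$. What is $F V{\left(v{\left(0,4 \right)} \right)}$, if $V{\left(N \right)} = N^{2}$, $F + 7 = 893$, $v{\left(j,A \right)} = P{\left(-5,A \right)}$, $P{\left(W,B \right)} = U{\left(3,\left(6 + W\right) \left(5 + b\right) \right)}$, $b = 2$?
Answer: $22150$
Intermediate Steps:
$U{\left(d,O \right)} = -12 + O$ ($U{\left(d,O \right)} = -9 + \left(O - 3\right) = -9 + \left(-3 + O\right) = -12 + O$)
$P{\left(W,B \right)} = 30 + 7 W$ ($P{\left(W,B \right)} = -12 + \left(6 + W\right) \left(5 + 2\right) = -12 + \left(6 + W\right) 7 = -12 + \left(42 + 7 W\right) = 30 + 7 W$)
$v{\left(j,A \right)} = -5$ ($v{\left(j,A \right)} = 30 + 7 \left(-5\right) = 30 - 35 = -5$)
$F = 886$ ($F = -7 + 893 = 886$)
$F V{\left(v{\left(0,4 \right)} \right)} = 886 \left(-5\right)^{2} = 886 \cdot 25 = 22150$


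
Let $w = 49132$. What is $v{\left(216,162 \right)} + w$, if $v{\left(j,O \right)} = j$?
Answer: $49348$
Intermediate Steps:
$v{\left(216,162 \right)} + w = 216 + 49132 = 49348$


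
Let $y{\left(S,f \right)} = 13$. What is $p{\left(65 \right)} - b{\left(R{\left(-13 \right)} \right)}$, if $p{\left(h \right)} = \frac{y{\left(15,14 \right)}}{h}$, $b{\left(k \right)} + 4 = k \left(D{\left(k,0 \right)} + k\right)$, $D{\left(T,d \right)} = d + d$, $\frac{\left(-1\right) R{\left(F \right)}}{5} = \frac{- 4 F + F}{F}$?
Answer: $- \frac{1104}{5} \approx -220.8$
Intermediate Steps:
$R{\left(F \right)} = 15$ ($R{\left(F \right)} = - 5 \frac{- 4 F + F}{F} = - 5 \frac{\left(-3\right) F}{F} = \left(-5\right) \left(-3\right) = 15$)
$D{\left(T,d \right)} = 2 d$
$b{\left(k \right)} = -4 + k^{2}$ ($b{\left(k \right)} = -4 + k \left(2 \cdot 0 + k\right) = -4 + k \left(0 + k\right) = -4 + k k = -4 + k^{2}$)
$p{\left(h \right)} = \frac{13}{h}$
$p{\left(65 \right)} - b{\left(R{\left(-13 \right)} \right)} = \frac{13}{65} - \left(-4 + 15^{2}\right) = 13 \cdot \frac{1}{65} - \left(-4 + 225\right) = \frac{1}{5} - 221 = - \frac{1104}{5}$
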